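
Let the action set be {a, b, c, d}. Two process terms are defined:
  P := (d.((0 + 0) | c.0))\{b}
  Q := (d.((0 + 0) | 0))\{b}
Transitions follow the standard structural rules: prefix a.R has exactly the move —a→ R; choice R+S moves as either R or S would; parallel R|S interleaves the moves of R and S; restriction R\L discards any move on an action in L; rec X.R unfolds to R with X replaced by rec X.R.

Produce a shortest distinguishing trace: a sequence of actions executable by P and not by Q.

P's transition system — 3 states:
  u0 = (d.((0 + 0) | c.0))\{b} :: -d-> u1
  u1 = ((0 + 0) | c.0)\{b} :: -c-> u2
  u2 = ((0 + 0) | 0)\{b} :: ∅
Q's transition system — 2 states:
  v0 = (d.((0 + 0) | 0))\{b} :: -d-> v1
  v1 = ((0 + 0) | 0)\{b} :: ∅
Executing dc from P (initial set {u0}):
  [1] d ⇒ {u1}
  [2] c ⇒ {u2}
  — P admits the full trace.
Executing dc from Q (initial set {v0}):
  [1] d ⇒ {v1}
  [2] c ⇒ no successor for Q

dc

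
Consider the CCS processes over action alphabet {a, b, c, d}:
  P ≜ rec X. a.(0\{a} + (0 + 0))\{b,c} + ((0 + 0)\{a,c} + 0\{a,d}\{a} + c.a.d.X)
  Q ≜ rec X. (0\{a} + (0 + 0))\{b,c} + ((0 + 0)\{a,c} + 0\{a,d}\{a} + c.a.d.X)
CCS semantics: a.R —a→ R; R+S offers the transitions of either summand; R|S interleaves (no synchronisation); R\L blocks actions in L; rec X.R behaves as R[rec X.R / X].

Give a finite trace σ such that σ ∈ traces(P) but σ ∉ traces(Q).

Reachable graph of P (4 states):
  m0 = rec X. a.(0\{a} + (0 + 0))\{b,c} + ((0 + 0)\{a,c} + 0\{a,d}\{a} + c.a.d.X) ⊢ --a--▸ m1, --c--▸ m2
  m1 = (0\{a} + (0 + 0))\{b,c} ⊢ stopped
  m2 = a.d.(rec X. a.(0\{a} + (0 + 0))\{b,c} + ((0 + 0)\{a,c} + 0\{a,d}\{a} + c.a.d.X)) ⊢ --a--▸ m3
  m3 = d.(rec X. a.(0\{a} + (0 + 0))\{b,c} + ((0 + 0)\{a,c} + 0\{a,d}\{a} + c.a.d.X)) ⊢ --d--▸ m0
Reachable graph of Q (3 states):
  n0 = rec X. (0\{a} + (0 + 0))\{b,c} + ((0 + 0)\{a,c} + 0\{a,d}\{a} + c.a.d.X) ⊢ --c--▸ n1
  n1 = a.d.(rec X. (0\{a} + (0 + 0))\{b,c} + ((0 + 0)\{a,c} + 0\{a,d}\{a} + c.a.d.X)) ⊢ --a--▸ n2
  n2 = d.(rec X. (0\{a} + (0 + 0))\{b,c} + ((0 + 0)\{a,c} + 0\{a,d}\{a} + c.a.d.X)) ⊢ --d--▸ n0
Executing a from P (initial set {m0}):
  step 1 (a): {m1}
  — P admits the full trace.
Executing a from Q (initial set {n0}):
  step 1 (a): no successor for Q

a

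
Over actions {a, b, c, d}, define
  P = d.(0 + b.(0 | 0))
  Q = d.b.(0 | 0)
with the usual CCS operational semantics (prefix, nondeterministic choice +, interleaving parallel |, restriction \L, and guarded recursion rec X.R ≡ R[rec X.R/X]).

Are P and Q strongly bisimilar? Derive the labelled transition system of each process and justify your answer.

bisimilar

P's transition system — 3 states:
  p0 = d.(0 + b.(0 | 0)) | —d→ p1
  p1 = 0 + b.(0 | 0) | —b→ p2
  p2 = 0 | 0 | (no moves)
Q's transition system — 3 states:
  q0 = d.b.(0 | 0) | —d→ q1
  q1 = b.(0 | 0) | —b→ q2
  q2 = 0 | 0 | (no moves)
Coarsest stable partition (strong bisimilarity classes):
  B0 = {p0, q0}
  B1 = {p1, q1}
  B2 = {p2, q2}
p0 ∈ B0, q0 ∈ B0 → same block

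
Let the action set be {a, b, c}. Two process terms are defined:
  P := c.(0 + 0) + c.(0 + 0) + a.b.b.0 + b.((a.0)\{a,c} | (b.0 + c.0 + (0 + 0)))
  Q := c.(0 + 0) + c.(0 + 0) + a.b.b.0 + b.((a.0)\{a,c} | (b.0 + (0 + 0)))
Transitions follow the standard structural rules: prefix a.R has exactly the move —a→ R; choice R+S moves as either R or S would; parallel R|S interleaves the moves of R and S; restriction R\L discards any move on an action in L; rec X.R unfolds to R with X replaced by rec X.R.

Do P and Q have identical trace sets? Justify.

trace-distinct — witness ⟨bc⟩

LTS(P): 7 reachable states
  p0 = c.(0 + 0) + c.(0 + 0) + a.b.b.0 + b.((a.0)\{a,c} | (b.0 + c.0 + (0 + 0))) :: =a=> p1, =b=> p2, =c=> p3
  p1 = b.b.0 :: =b=> p4
  p2 = (a.0)\{a,c} | (b.0 + c.0 + (0 + 0)) :: =b=> p5, =c=> p5
  p3 = 0 + 0 :: (no moves)
  p4 = b.0 :: =b=> p6
  p5 = (a.0)\{a,c} | 0 :: (no moves)
  p6 = 0 :: (no moves)
LTS(Q): 7 reachable states
  q0 = c.(0 + 0) + c.(0 + 0) + a.b.b.0 + b.((a.0)\{a,c} | (b.0 + (0 + 0))) :: =a=> q1, =b=> q2, =c=> q3
  q1 = b.b.0 :: =b=> q4
  q2 = (a.0)\{a,c} | (b.0 + (0 + 0)) :: =b=> q5
  q3 = 0 + 0 :: (no moves)
  q4 = b.0 :: =b=> q6
  q5 = (a.0)\{a,c} | 0 :: (no moves)
  q6 = 0 :: (no moves)
Executing bc from P (initial set {p0}):
  after b @ step 1: {p2}
  after c @ step 2: {p5}
  P completes σ.
Executing bc from Q (initial set {q0}):
  after b @ step 1: {q2}
  after c @ step 2: ∅  — Q cannot continue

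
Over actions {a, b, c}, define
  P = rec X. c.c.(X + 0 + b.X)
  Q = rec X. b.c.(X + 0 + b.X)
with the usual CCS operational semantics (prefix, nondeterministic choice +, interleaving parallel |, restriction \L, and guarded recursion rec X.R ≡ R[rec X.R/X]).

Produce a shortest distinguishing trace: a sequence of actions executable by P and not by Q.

Reachable graph of P (3 states):
  u0 = rec X. c.c.(X + 0 + b.X) ⊢ --c--▸ u1
  u1 = c.((rec X. c.c.(X + 0 + b.X)) + 0 + b.(rec X. c.c.(X + 0 + b.X))) ⊢ --c--▸ u2
  u2 = (rec X. c.c.(X + 0 + b.X)) + 0 + b.(rec X. c.c.(X + 0 + b.X)) ⊢ --b--▸ u0, --c--▸ u1
Reachable graph of Q (3 states):
  v0 = rec X. b.c.(X + 0 + b.X) ⊢ --b--▸ v1
  v1 = c.((rec X. b.c.(X + 0 + b.X)) + 0 + b.(rec X. b.c.(X + 0 + b.X))) ⊢ --c--▸ v2
  v2 = (rec X. b.c.(X + 0 + b.X)) + 0 + b.(rec X. b.c.(X + 0 + b.X)) ⊢ --b--▸ v0, --b--▸ v1
Run σ = ⟨c⟩ on P: start {u0}
  step 1 (c): {u1}
  P completes σ.
Run σ = ⟨c⟩ on Q: start {v0}
  step 1 (c): ∅ (Q stuck)

c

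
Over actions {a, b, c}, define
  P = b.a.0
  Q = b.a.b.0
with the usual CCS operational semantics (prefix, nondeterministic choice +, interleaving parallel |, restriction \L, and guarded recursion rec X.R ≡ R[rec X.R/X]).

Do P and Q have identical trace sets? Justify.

P's transition system — 3 states:
  m0 = b.a.0 :: -b-> m1
  m1 = a.0 :: -a-> m2
  m2 = 0 :: stopped
Q's transition system — 4 states:
  n0 = b.a.b.0 :: -b-> n1
  n1 = a.b.0 :: -a-> n2
  n2 = b.0 :: -b-> n3
  n3 = 0 :: stopped
Run σ = ⟨bab⟩ on Q: start {n0}
  step 1 (b): {n1}
  step 2 (a): {n2}
  step 3 (b): {n3}
  — Q admits the full trace.
Run σ = ⟨bab⟩ on P: start {m0}
  step 1 (b): {m1}
  step 2 (a): {m2}
  step 3 (b): ∅ (P stuck)

traces(P) ≠ traces(Q) — witness ⟨bab⟩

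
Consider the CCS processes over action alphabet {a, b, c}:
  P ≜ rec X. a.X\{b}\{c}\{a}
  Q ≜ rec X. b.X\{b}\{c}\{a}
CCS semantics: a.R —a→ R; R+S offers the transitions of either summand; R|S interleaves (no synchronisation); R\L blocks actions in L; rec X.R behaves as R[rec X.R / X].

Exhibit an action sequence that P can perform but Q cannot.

P's transition system — 2 states:
  m0 = rec X. a.X\{b}\{c}\{a} has moves -a-> m1
  m1 = (rec X. a.X\{b}\{c}\{a})\{b}\{c}\{a} has moves stopped
Q's transition system — 2 states:
  n0 = rec X. b.X\{b}\{c}\{a} has moves -b-> n1
  n1 = (rec X. b.X\{b}\{c}\{a})\{b}\{c}\{a} has moves stopped
Run σ = ⟨a⟩ on P: start {m0}
  step 1 (a): {m1}
  ✓ P
Run σ = ⟨a⟩ on Q: start {n0}
  step 1 (a): ∅  — Q cannot continue

a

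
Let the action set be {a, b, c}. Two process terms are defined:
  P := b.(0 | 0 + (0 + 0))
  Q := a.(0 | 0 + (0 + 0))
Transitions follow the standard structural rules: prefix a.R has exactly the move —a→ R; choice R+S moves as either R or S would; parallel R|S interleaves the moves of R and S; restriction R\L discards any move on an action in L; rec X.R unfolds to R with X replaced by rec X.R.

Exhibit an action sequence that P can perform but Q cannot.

LTS(P): 2 reachable states
  u0 = b.(0 | 0 + (0 + 0)) | =b=> u1
  u1 = 0 | 0 + (0 + 0) | ·
LTS(Q): 2 reachable states
  v0 = a.(0 | 0 + (0 + 0)) | =a=> v1
  v1 = 0 | 0 + (0 + 0) | ·
Executing b from P (initial set {u0}):
  after b @ step 1: {u1}
  — P admits the full trace.
Executing b from Q (initial set {v0}):
  after b @ step 1: ∅ (Q stuck)

b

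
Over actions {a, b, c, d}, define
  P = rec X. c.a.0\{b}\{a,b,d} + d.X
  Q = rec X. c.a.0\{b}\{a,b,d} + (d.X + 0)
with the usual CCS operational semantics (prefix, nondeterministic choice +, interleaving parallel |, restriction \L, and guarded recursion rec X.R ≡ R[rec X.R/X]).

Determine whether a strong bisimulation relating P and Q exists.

YES

P's transition system — 3 states:
  s0 = rec X. c.a.0\{b}\{a,b,d} + d.X :: --c--▸ s1, --d--▸ s0
  s1 = a.0\{b}\{a,b,d} :: --a--▸ s2
  s2 = 0\{b}\{a,b,d} :: ·
Q's transition system — 3 states:
  t0 = rec X. c.a.0\{b}\{a,b,d} + (d.X + 0) :: --c--▸ t1, --d--▸ t0
  t1 = a.0\{b}\{a,b,d} :: --a--▸ t2
  t2 = 0\{b}\{a,b,d} :: ·
Partition-refinement fixed point:
  B0 = {s0, t0}
  B1 = {s1, t1}
  B2 = {s2, t2}
s0 ∈ B0, t0 ∈ B0 → same block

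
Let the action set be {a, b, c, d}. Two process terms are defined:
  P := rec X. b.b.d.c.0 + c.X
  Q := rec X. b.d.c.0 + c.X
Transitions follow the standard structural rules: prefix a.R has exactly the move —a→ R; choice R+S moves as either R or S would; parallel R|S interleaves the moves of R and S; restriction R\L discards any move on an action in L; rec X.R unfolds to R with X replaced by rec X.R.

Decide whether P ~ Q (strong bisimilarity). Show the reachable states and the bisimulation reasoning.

not bisimilar

LTS(P): 5 reachable states
  m0 = rec X. b.b.d.c.0 + c.X :: -b-> m1, -c-> m0
  m1 = b.d.c.0 :: -b-> m2
  m2 = d.c.0 :: -d-> m3
  m3 = c.0 :: -c-> m4
  m4 = 0 :: stopped
LTS(Q): 4 reachable states
  n0 = rec X. b.d.c.0 + c.X :: -b-> n1, -c-> n0
  n1 = d.c.0 :: -d-> n2
  n2 = c.0 :: -c-> n3
  n3 = 0 :: stopped
Partition-refinement fixed point:
  B0 = {m0}
  B1 = {m1}
  B2 = {m2, n1}
  B3 = {m3, n2}
  B4 = {m4, n3}
  B5 = {n0}
m0 ∈ B0, n0 ∈ B5 → different blocks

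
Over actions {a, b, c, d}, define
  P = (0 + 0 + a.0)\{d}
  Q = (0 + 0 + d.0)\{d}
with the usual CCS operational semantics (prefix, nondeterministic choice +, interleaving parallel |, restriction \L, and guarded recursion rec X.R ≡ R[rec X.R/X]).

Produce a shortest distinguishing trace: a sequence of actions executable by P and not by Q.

a

LTS(P): 2 reachable states
  s0 = (0 + 0 + a.0)\{d} :: --a--▸ s1
  s1 = 0\{d} :: ∅
LTS(Q): 1 reachable states
  t0 = (0 + 0 + d.0)\{d} :: ∅
Executing a from P (initial set {s0}):
  after a @ step 1: {s1}
  — P admits the full trace.
Executing a from Q (initial set {t0}):
  after a @ step 1: no successor for Q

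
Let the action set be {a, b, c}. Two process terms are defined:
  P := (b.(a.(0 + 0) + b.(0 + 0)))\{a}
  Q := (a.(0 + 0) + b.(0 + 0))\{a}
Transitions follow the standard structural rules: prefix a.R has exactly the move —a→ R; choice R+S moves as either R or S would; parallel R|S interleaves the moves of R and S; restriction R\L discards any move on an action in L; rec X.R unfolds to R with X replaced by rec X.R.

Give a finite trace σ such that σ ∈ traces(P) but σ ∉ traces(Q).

bb

LTS(P): 3 reachable states
  m0 = (b.(a.(0 + 0) + b.(0 + 0)))\{a} :: ··b··> m1
  m1 = (a.(0 + 0) + b.(0 + 0))\{a} :: ··b··> m2
  m2 = (0 + 0)\{a} :: ·
LTS(Q): 2 reachable states
  n0 = (a.(0 + 0) + b.(0 + 0))\{a} :: ··b··> n1
  n1 = (0 + 0)\{a} :: ·
Trace ⟨bb⟩ through P, begin at {m0}:
  [1] b ⇒ {m1}
  [2] b ⇒ {m2}
  — P admits the full trace.
Trace ⟨bb⟩ through Q, begin at {n0}:
  [1] b ⇒ {n1}
  [2] b ⇒ no successor for Q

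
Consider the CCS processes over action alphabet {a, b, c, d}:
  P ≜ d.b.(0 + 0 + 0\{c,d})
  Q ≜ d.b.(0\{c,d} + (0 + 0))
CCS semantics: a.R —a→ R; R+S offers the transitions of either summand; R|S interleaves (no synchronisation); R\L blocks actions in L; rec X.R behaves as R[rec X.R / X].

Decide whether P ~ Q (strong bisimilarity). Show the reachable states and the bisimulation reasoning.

bisimilar

Reachable graph of P (3 states):
  m0 = d.b.(0 + 0 + 0\{c,d}) | —d→ m1
  m1 = b.(0 + 0 + 0\{c,d}) | —b→ m2
  m2 = 0 + 0 + 0\{c,d} | (no moves)
Reachable graph of Q (3 states):
  n0 = d.b.(0\{c,d} + (0 + 0)) | —d→ n1
  n1 = b.(0\{c,d} + (0 + 0)) | —b→ n2
  n2 = 0\{c,d} + (0 + 0) | (no moves)
Coarsest stable partition (strong bisimilarity classes):
  B0 = {m0, n0}
  B1 = {m1, n1}
  B2 = {m2, n2}
m0 ∈ B0, n0 ∈ B0 → same block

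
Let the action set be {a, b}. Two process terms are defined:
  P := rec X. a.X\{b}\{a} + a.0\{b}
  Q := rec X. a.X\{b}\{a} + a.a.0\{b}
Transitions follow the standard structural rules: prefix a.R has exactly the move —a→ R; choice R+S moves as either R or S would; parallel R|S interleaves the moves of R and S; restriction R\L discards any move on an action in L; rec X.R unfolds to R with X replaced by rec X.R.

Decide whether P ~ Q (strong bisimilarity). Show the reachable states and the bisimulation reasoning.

not bisimilar

P's transition system — 3 states:
  m0 = rec X. a.X\{b}\{a} + a.0\{b} → -a-> m1, -a-> m2
  m1 = (rec X. a.X\{b}\{a} + a.0\{b})\{b}\{a} → stopped
  m2 = 0\{b} → stopped
Q's transition system — 4 states:
  n0 = rec X. a.X\{b}\{a} + a.a.0\{b} → -a-> n1, -a-> n2
  n1 = (rec X. a.X\{b}\{a} + a.a.0\{b})\{b}\{a} → stopped
  n2 = a.0\{b} → -a-> n3
  n3 = 0\{b} → stopped
Bisimilarity quotient blocks:
  B0 = {m0, n2}
  B1 = {m1, m2, n1, n3}
  B2 = {n0}
m0 ∈ B0, n0 ∈ B2 → different blocks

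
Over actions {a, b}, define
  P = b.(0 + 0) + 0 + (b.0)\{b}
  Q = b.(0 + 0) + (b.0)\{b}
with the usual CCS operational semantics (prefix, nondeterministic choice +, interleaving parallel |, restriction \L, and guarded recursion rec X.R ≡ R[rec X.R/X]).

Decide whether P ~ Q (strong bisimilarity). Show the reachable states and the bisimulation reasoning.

Reachable graph of P (2 states):
  u0 = b.(0 + 0) + 0 + (b.0)\{b} has moves —b→ u1
  u1 = 0 + 0 has moves deadlocked
Reachable graph of Q (2 states):
  v0 = b.(0 + 0) + (b.0)\{b} has moves —b→ v1
  v1 = 0 + 0 has moves deadlocked
Bisimilarity quotient blocks:
  B0 = {u0, v0}
  B1 = {u1, v1}
u0 ∈ B0, v0 ∈ B0 → same block

bisimilar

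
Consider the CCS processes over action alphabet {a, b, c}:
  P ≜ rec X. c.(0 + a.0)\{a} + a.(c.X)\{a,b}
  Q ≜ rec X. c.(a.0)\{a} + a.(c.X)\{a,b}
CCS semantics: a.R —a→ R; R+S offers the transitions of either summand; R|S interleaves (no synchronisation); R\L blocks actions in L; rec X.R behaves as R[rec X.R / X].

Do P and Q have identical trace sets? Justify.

Reachable graph of P (5 states):
  s0 = rec X. c.(0 + a.0)\{a} + a.(c.X)\{a,b} → --a--▸ s1, --c--▸ s2
  s1 = (c.(rec X. c.(0 + a.0)\{a} + a.(c.X)\{a,b}))\{a,b} → --c--▸ s3
  s2 = (0 + a.0)\{a} → stopped
  s3 = (rec X. c.(0 + a.0)\{a} + a.(c.X)\{a,b})\{a,b} → --c--▸ s4
  s4 = (0 + a.0)\{a}\{a,b} → stopped
Reachable graph of Q (5 states):
  t0 = rec X. c.(a.0)\{a} + a.(c.X)\{a,b} → --a--▸ t1, --c--▸ t2
  t1 = (c.(rec X. c.(a.0)\{a} + a.(c.X)\{a,b}))\{a,b} → --c--▸ t3
  t2 = (a.0)\{a} → stopped
  t3 = (rec X. c.(a.0)\{a} + a.(c.X)\{a,b})\{a,b} → --c--▸ t4
  t4 = (a.0)\{a}\{a,b} → stopped
Bisimilarity quotient blocks:
  B0 = {s0, t0}
  B1 = {s1, t1}
  B2 = {s3, t3}
  B3 = {s2, s4, t2, t4}
s0 ∈ B0, t0 ∈ B0 → same block
Bisimilar ⇒ trace-equivalent.

traces(P) = traces(Q)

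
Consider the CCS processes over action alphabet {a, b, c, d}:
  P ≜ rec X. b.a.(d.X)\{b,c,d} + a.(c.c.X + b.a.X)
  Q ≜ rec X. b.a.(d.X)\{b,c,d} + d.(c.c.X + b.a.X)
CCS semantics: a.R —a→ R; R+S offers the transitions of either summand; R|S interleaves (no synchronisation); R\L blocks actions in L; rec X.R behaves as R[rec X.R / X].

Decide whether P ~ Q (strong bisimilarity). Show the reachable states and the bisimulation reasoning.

P's transition system — 6 states:
  s0 = rec X. b.a.(d.X)\{b,c,d} + a.(c.c.X + b.a.X) has moves --a--▸ s1, --b--▸ s2
  s1 = c.c.(rec X. b.a.(d.X)\{b,c,d} + a.(c.c.X + b.a.X)) + b.a.(rec X. b.a.(d.X)\{b,c,d} + a.(c.c.X + b.a.X)) has moves --b--▸ s3, --c--▸ s4
  s2 = a.(d.(rec X. b.a.(d.X)\{b,c,d} + a.(c.c.X + b.a.X)))\{b,c,d} has moves --a--▸ s5
  s3 = a.(rec X. b.a.(d.X)\{b,c,d} + a.(c.c.X + b.a.X)) has moves --a--▸ s0
  s4 = c.(rec X. b.a.(d.X)\{b,c,d} + a.(c.c.X + b.a.X)) has moves --c--▸ s0
  s5 = (d.(rec X. b.a.(d.X)\{b,c,d} + a.(c.c.X + b.a.X)))\{b,c,d} has moves ·
Q's transition system — 6 states:
  t0 = rec X. b.a.(d.X)\{b,c,d} + d.(c.c.X + b.a.X) has moves --b--▸ t1, --d--▸ t2
  t1 = a.(d.(rec X. b.a.(d.X)\{b,c,d} + d.(c.c.X + b.a.X)))\{b,c,d} has moves --a--▸ t3
  t2 = c.c.(rec X. b.a.(d.X)\{b,c,d} + d.(c.c.X + b.a.X)) + b.a.(rec X. b.a.(d.X)\{b,c,d} + d.(c.c.X + b.a.X)) has moves --b--▸ t4, --c--▸ t5
  t3 = (d.(rec X. b.a.(d.X)\{b,c,d} + d.(c.c.X + b.a.X)))\{b,c,d} has moves ·
  t4 = a.(rec X. b.a.(d.X)\{b,c,d} + d.(c.c.X + b.a.X)) has moves --a--▸ t0
  t5 = c.(rec X. b.a.(d.X)\{b,c,d} + d.(c.c.X + b.a.X)) has moves --c--▸ t0
Coarsest stable partition (strong bisimilarity classes):
  B0 = {s0}
  B1 = {s2, t1}
  B2 = {s5, t3}
  B3 = {s1}
  B4 = {s4}
  B5 = {s3}
  B6 = {t0}
  B7 = {t2}
  B8 = {t4}
  B9 = {t5}
s0 ∈ B0, t0 ∈ B6 → different blocks

P ≁ Q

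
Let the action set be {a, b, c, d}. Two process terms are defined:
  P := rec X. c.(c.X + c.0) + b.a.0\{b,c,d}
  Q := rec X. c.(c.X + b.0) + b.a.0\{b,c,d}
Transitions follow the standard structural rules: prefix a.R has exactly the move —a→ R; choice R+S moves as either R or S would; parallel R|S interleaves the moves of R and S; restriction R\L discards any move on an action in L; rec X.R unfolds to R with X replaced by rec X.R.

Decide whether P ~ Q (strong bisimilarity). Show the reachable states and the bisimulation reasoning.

NO

LTS(P): 5 reachable states
  p0 = rec X. c.(c.X + c.0) + b.a.0\{b,c,d} has moves --b--▸ p1, --c--▸ p2
  p1 = a.0\{b,c,d} has moves --a--▸ p3
  p2 = c.(rec X. c.(c.X + c.0) + b.a.0\{b,c,d}) + c.0 has moves --c--▸ p0, --c--▸ p4
  p3 = 0\{b,c,d} has moves ·
  p4 = 0 has moves ·
LTS(Q): 5 reachable states
  q0 = rec X. c.(c.X + b.0) + b.a.0\{b,c,d} has moves --b--▸ q1, --c--▸ q2
  q1 = a.0\{b,c,d} has moves --a--▸ q3
  q2 = c.(rec X. c.(c.X + b.0) + b.a.0\{b,c,d}) + b.0 has moves --b--▸ q4, --c--▸ q0
  q3 = 0\{b,c,d} has moves ·
  q4 = 0 has moves ·
Partition-refinement fixed point:
  B0 = {p0}
  B1 = {p2}
  B2 = {p3, p4, q3, q4}
  B3 = {p1, q1}
  B4 = {q0}
  B5 = {q2}
p0 ∈ B0, q0 ∈ B4 → different blocks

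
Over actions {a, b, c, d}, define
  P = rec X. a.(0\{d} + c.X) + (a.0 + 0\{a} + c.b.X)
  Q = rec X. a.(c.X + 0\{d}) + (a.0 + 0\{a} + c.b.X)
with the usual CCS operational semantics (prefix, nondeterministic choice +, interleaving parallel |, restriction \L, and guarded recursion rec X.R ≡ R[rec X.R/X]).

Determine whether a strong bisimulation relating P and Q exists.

P's transition system — 4 states:
  m0 = rec X. a.(0\{d} + c.X) + (a.0 + 0\{a} + c.b.X) | --a--▸ m1, --a--▸ m2, --c--▸ m3
  m1 = 0 | ∅
  m2 = 0\{d} + c.(rec X. a.(0\{d} + c.X) + (a.0 + 0\{a} + c.b.X)) | --c--▸ m0
  m3 = b.(rec X. a.(0\{d} + c.X) + (a.0 + 0\{a} + c.b.X)) | --b--▸ m0
Q's transition system — 4 states:
  n0 = rec X. a.(c.X + 0\{d}) + (a.0 + 0\{a} + c.b.X) | --a--▸ n1, --a--▸ n2, --c--▸ n3
  n1 = 0 | ∅
  n2 = c.(rec X. a.(c.X + 0\{d}) + (a.0 + 0\{a} + c.b.X)) + 0\{d} | --c--▸ n0
  n3 = b.(rec X. a.(c.X + 0\{d}) + (a.0 + 0\{a} + c.b.X)) | --b--▸ n0
Partition-refinement fixed point:
  B0 = {m0, n0}
  B1 = {m1, n1}
  B2 = {m3, n3}
  B3 = {m2, n2}
m0 ∈ B0, n0 ∈ B0 → same block

bisimilar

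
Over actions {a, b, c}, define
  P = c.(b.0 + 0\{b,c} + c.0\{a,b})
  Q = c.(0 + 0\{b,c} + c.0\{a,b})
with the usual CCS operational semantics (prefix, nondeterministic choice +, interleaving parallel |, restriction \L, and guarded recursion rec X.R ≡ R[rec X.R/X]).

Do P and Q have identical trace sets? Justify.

traces(P) ≠ traces(Q) — witness ⟨cb⟩

P's transition system — 4 states:
  m0 = c.(b.0 + 0\{b,c} + c.0\{a,b}) → --c--▸ m1
  m1 = b.0 + 0\{b,c} + c.0\{a,b} → --b--▸ m2, --c--▸ m3
  m2 = 0 → ·
  m3 = 0\{a,b} → ·
Q's transition system — 3 states:
  n0 = c.(0 + 0\{b,c} + c.0\{a,b}) → --c--▸ n1
  n1 = 0 + 0\{b,c} + c.0\{a,b} → --c--▸ n2
  n2 = 0\{a,b} → ·
Run σ = ⟨cb⟩ on P: start {m0}
  after c @ step 1: {m1}
  after b @ step 2: {m2}
  ✓ P
Run σ = ⟨cb⟩ on Q: start {n0}
  after c @ step 1: {n1}
  after b @ step 2: ∅  — Q cannot continue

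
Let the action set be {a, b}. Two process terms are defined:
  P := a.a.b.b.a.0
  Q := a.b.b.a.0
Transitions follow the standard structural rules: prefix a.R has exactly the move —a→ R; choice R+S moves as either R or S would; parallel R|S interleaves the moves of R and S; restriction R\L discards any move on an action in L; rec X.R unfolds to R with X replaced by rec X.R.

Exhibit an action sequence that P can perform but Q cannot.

Reachable graph of P (6 states):
  u0 = a.a.b.b.a.0 | --a--▸ u1
  u1 = a.b.b.a.0 | --a--▸ u2
  u2 = b.b.a.0 | --b--▸ u3
  u3 = b.a.0 | --b--▸ u4
  u4 = a.0 | --a--▸ u5
  u5 = 0 | stopped
Reachable graph of Q (5 states):
  v0 = a.b.b.a.0 | --a--▸ v1
  v1 = b.b.a.0 | --b--▸ v2
  v2 = b.a.0 | --b--▸ v3
  v3 = a.0 | --a--▸ v4
  v4 = 0 | stopped
Run σ = ⟨aa⟩ on P: start {u0}
  after a @ step 1: {u1}
  after a @ step 2: {u2}
  — P admits the full trace.
Run σ = ⟨aa⟩ on Q: start {v0}
  after a @ step 1: {v1}
  after a @ step 2: ∅ (Q stuck)

aa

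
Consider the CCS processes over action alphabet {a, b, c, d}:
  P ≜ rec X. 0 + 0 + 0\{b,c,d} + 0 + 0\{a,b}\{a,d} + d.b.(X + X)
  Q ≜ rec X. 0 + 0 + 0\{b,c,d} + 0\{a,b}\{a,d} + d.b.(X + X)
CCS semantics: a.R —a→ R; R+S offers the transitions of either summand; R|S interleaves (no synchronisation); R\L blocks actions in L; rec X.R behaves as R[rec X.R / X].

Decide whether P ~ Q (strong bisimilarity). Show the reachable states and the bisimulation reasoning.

LTS(P): 3 reachable states
  u0 = rec X. 0 + 0 + 0\{b,c,d} + 0 + 0\{a,b}\{a,d} + d.b.(X + X) ⊢ =d=> u1
  u1 = b.((rec X. 0 + 0 + 0\{b,c,d} + 0 + 0\{a,b}\{a,d} + d.b.(X + X)) + (rec X. 0 + 0 + 0\{b,c,d} + 0 + 0\{a,b}\{a,d} + d.b.(X + X))) ⊢ =b=> u2
  u2 = (rec X. 0 + 0 + 0\{b,c,d} + 0 + 0\{a,b}\{a,d} + d.b.(X + X)) + (rec X. 0 + 0 + 0\{b,c,d} + 0 + 0\{a,b}\{a,d} + d.b.(X + X)) ⊢ =d=> u1
LTS(Q): 3 reachable states
  v0 = rec X. 0 + 0 + 0\{b,c,d} + 0\{a,b}\{a,d} + d.b.(X + X) ⊢ =d=> v1
  v1 = b.((rec X. 0 + 0 + 0\{b,c,d} + 0\{a,b}\{a,d} + d.b.(X + X)) + (rec X. 0 + 0 + 0\{b,c,d} + 0\{a,b}\{a,d} + d.b.(X + X))) ⊢ =b=> v2
  v2 = (rec X. 0 + 0 + 0\{b,c,d} + 0\{a,b}\{a,d} + d.b.(X + X)) + (rec X. 0 + 0 + 0\{b,c,d} + 0\{a,b}\{a,d} + d.b.(X + X)) ⊢ =d=> v1
Bisimilarity quotient blocks:
  B0 = {u0, u2, v0, v2}
  B1 = {u1, v1}
u0 ∈ B0, v0 ∈ B0 → same block

YES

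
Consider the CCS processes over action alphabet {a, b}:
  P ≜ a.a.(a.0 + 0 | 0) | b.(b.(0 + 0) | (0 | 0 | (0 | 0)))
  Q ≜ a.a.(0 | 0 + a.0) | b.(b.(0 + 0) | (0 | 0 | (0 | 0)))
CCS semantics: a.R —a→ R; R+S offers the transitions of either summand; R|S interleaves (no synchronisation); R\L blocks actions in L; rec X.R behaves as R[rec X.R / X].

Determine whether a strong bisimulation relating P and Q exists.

Reachable graph of P (12 states):
  u0 = a.a.(a.0 + 0 | 0) | b.(b.(0 + 0) | (0 | 0 | (0 | 0))) → --a--▸ u1, --b--▸ u2
  u1 = a.(a.0 + 0 | 0) | b.(b.(0 + 0) | (0 | 0 | (0 | 0))) → --a--▸ u3, --b--▸ u4
  u2 = a.a.(a.0 + 0 | 0) | (b.(0 + 0) | (0 | 0 | (0 | 0))) → --a--▸ u4, --b--▸ u5
  u3 = (a.0 + 0 | 0) | b.(b.(0 + 0) | (0 | 0 | (0 | 0))) → --a--▸ u6, --b--▸ u7
  u4 = a.(a.0 + 0 | 0) | (b.(0 + 0) | (0 | 0 | (0 | 0))) → --a--▸ u7, --b--▸ u8
  u5 = a.a.(a.0 + 0 | 0) | ((0 + 0) | (0 | 0 | (0 | 0))) → --a--▸ u8
  u6 = 0 | b.(b.(0 + 0) | (0 | 0 | (0 | 0))) → --b--▸ u9
  u7 = (a.0 + 0 | 0) | (b.(0 + 0) | (0 | 0 | (0 | 0))) → --a--▸ u9, --b--▸ u10
  u8 = a.(a.0 + 0 | 0) | ((0 + 0) | (0 | 0 | (0 | 0))) → --a--▸ u10
  u9 = 0 | (b.(0 + 0) | (0 | 0 | (0 | 0))) → --b--▸ u11
  u10 = (a.0 + 0 | 0) | ((0 + 0) | (0 | 0 | (0 | 0))) → --a--▸ u11
  u11 = 0 | ((0 + 0) | (0 | 0 | (0 | 0))) → stopped
Reachable graph of Q (12 states):
  v0 = a.a.(0 | 0 + a.0) | b.(b.(0 + 0) | (0 | 0 | (0 | 0))) → --a--▸ v1, --b--▸ v2
  v1 = a.(0 | 0 + a.0) | b.(b.(0 + 0) | (0 | 0 | (0 | 0))) → --a--▸ v3, --b--▸ v4
  v2 = a.a.(0 | 0 + a.0) | (b.(0 + 0) | (0 | 0 | (0 | 0))) → --a--▸ v4, --b--▸ v5
  v3 = (0 | 0 + a.0) | b.(b.(0 + 0) | (0 | 0 | (0 | 0))) → --a--▸ v6, --b--▸ v7
  v4 = a.(0 | 0 + a.0) | (b.(0 + 0) | (0 | 0 | (0 | 0))) → --a--▸ v7, --b--▸ v8
  v5 = a.a.(0 | 0 + a.0) | ((0 + 0) | (0 | 0 | (0 | 0))) → --a--▸ v8
  v6 = 0 | b.(b.(0 + 0) | (0 | 0 | (0 | 0))) → --b--▸ v9
  v7 = (0 | 0 + a.0) | (b.(0 + 0) | (0 | 0 | (0 | 0))) → --a--▸ v9, --b--▸ v10
  v8 = a.(0 | 0 + a.0) | ((0 + 0) | (0 | 0 | (0 | 0))) → --a--▸ v10
  v9 = 0 | (b.(0 + 0) | (0 | 0 | (0 | 0))) → --b--▸ v11
  v10 = (0 | 0 + a.0) | ((0 + 0) | (0 | 0 | (0 | 0))) → --a--▸ v11
  v11 = 0 | ((0 + 0) | (0 | 0 | (0 | 0))) → stopped
Partition-refinement fixed point:
  B0 = {u0, v0}
  B1 = {u2, v2}
  B2 = {u5, v5}
  B3 = {u8, v8}
  B4 = {u10, v10}
  B5 = {u11, v11}
  B6 = {u4, v4}
  B7 = {u7, v7}
  B8 = {u9, v9}
  B9 = {u1, v1}
  B10 = {u3, v3}
  B11 = {u6, v6}
u0 ∈ B0, v0 ∈ B0 → same block

P ~ Q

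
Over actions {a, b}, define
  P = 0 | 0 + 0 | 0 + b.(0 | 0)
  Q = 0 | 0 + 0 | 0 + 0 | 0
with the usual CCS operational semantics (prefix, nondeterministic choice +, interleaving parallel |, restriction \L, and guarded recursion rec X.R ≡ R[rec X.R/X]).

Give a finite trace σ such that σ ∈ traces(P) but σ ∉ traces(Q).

b

P's transition system — 2 states:
  p0 = 0 | 0 + 0 | 0 + b.(0 | 0) :: --b--▸ p1
  p1 = 0 | 0 :: ∅
Q's transition system — 1 states:
  q0 = 0 | 0 + 0 | 0 + 0 | 0 :: ∅
Executing b from P (initial set {p0}):
  after b @ step 1: {p1}
  P completes σ.
Executing b from Q (initial set {q0}):
  after b @ step 1: ∅  — Q cannot continue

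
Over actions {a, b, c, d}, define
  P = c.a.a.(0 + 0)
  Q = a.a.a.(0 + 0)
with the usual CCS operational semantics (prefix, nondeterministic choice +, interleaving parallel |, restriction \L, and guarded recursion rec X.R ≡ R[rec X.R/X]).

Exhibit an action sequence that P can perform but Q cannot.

Reachable graph of P (4 states):
  m0 = c.a.a.(0 + 0) has moves —c→ m1
  m1 = a.a.(0 + 0) has moves —a→ m2
  m2 = a.(0 + 0) has moves —a→ m3
  m3 = 0 + 0 has moves stopped
Reachable graph of Q (4 states):
  n0 = a.a.a.(0 + 0) has moves —a→ n1
  n1 = a.a.(0 + 0) has moves —a→ n2
  n2 = a.(0 + 0) has moves —a→ n3
  n3 = 0 + 0 has moves stopped
Run σ = ⟨c⟩ on P: start {m0}
  [1] c ⇒ {m1}
  ✓ P
Run σ = ⟨c⟩ on Q: start {n0}
  [1] c ⇒ ∅  — Q cannot continue

c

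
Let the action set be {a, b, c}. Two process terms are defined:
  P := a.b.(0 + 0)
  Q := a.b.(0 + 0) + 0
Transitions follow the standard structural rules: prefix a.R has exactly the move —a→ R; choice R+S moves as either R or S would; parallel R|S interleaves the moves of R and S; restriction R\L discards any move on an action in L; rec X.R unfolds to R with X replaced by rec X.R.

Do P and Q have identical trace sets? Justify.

P's transition system — 3 states:
  s0 = a.b.(0 + 0) | =a=> s1
  s1 = b.(0 + 0) | =b=> s2
  s2 = 0 + 0 | ∅
Q's transition system — 3 states:
  t0 = a.b.(0 + 0) + 0 | =a=> t1
  t1 = b.(0 + 0) | =b=> t2
  t2 = 0 + 0 | ∅
Coarsest stable partition (strong bisimilarity classes):
  B0 = {s0, t0}
  B1 = {s1, t1}
  B2 = {s2, t2}
s0 ∈ B0, t0 ∈ B0 → same block
Bisimilar ⇒ trace-equivalent.

traces(P) = traces(Q)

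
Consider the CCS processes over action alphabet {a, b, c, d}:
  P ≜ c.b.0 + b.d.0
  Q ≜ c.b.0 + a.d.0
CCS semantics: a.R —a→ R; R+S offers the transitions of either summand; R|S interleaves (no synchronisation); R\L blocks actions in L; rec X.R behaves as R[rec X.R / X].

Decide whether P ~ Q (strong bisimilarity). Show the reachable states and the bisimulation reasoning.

Reachable graph of P (4 states):
  m0 = c.b.0 + b.d.0 :: -b-> m1, -c-> m2
  m1 = d.0 :: -d-> m3
  m2 = b.0 :: -b-> m3
  m3 = 0 :: deadlocked
Reachable graph of Q (4 states):
  n0 = c.b.0 + a.d.0 :: -a-> n1, -c-> n2
  n1 = d.0 :: -d-> n3
  n2 = b.0 :: -b-> n3
  n3 = 0 :: deadlocked
Bisimilarity quotient blocks:
  B0 = {m0}
  B1 = {m1, n1}
  B2 = {m3, n3}
  B3 = {m2, n2}
  B4 = {n0}
m0 ∈ B0, n0 ∈ B4 → different blocks

not bisimilar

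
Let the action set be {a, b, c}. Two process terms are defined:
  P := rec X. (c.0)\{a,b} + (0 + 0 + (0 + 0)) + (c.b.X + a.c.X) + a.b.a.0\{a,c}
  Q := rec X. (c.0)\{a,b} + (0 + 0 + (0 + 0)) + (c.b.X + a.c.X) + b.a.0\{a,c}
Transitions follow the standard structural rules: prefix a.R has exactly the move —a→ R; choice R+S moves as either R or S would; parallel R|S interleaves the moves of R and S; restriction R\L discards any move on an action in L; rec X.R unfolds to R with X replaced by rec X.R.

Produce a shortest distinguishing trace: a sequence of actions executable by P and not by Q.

ab

Reachable graph of P (7 states):
  m0 = rec X. (c.0)\{a,b} + (0 + 0 + (0 + 0)) + (c.b.X + a.c.X) + a.b.a.0\{a,c} has moves ··a··> m1, ··a··> m2, ··c··> m3, ··c··> m4
  m1 = b.a.0\{a,c} has moves ··b··> m5
  m2 = c.(rec X. (c.0)\{a,b} + (0 + 0 + (0 + 0)) + (c.b.X + a.c.X) + a.b.a.0\{a,c}) has moves ··c··> m0
  m3 = 0\{a,b} has moves ·
  m4 = b.(rec X. (c.0)\{a,b} + (0 + 0 + (0 + 0)) + (c.b.X + a.c.X) + a.b.a.0\{a,c}) has moves ··b··> m0
  m5 = a.0\{a,c} has moves ··a··> m6
  m6 = 0\{a,c} has moves ·
Reachable graph of Q (6 states):
  n0 = rec X. (c.0)\{a,b} + (0 + 0 + (0 + 0)) + (c.b.X + a.c.X) + b.a.0\{a,c} has moves ··a··> n1, ··b··> n2, ··c··> n3, ··c··> n4
  n1 = c.(rec X. (c.0)\{a,b} + (0 + 0 + (0 + 0)) + (c.b.X + a.c.X) + b.a.0\{a,c}) has moves ··c··> n0
  n2 = a.0\{a,c} has moves ··a··> n5
  n3 = 0\{a,b} has moves ·
  n4 = b.(rec X. (c.0)\{a,b} + (0 + 0 + (0 + 0)) + (c.b.X + a.c.X) + b.a.0\{a,c}) has moves ··b··> n0
  n5 = 0\{a,c} has moves ·
Executing ab from P (initial set {m0}):
  [1] a ⇒ {m1, m2}
  [2] b ⇒ {m5}
  — P admits the full trace.
Executing ab from Q (initial set {n0}):
  [1] a ⇒ {n1}
  [2] b ⇒ no successor for Q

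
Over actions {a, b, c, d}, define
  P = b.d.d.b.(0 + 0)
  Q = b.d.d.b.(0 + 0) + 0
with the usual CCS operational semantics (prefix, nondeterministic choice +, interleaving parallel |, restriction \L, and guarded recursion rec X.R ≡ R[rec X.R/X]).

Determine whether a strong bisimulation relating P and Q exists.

P's transition system — 5 states:
  p0 = b.d.d.b.(0 + 0) → =b=> p1
  p1 = d.d.b.(0 + 0) → =d=> p2
  p2 = d.b.(0 + 0) → =d=> p3
  p3 = b.(0 + 0) → =b=> p4
  p4 = 0 + 0 → stopped
Q's transition system — 5 states:
  q0 = b.d.d.b.(0 + 0) + 0 → =b=> q1
  q1 = d.d.b.(0 + 0) → =d=> q2
  q2 = d.b.(0 + 0) → =d=> q3
  q3 = b.(0 + 0) → =b=> q4
  q4 = 0 + 0 → stopped
Bisimilarity quotient blocks:
  B0 = {p0, q0}
  B1 = {p1, q1}
  B2 = {p2, q2}
  B3 = {p3, q3}
  B4 = {p4, q4}
p0 ∈ B0, q0 ∈ B0 → same block

bisimilar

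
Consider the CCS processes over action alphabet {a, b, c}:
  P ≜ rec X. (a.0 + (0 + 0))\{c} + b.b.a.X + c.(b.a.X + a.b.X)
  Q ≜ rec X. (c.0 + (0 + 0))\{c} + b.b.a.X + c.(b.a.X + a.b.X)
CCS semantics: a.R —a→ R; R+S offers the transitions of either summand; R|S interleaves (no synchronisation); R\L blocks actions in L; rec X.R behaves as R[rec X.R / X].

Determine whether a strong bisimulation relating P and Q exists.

P ≁ Q

Reachable graph of P (6 states):
  u0 = rec X. (a.0 + (0 + 0))\{c} + b.b.a.X + c.(b.a.X + a.b.X) has moves -a-> u1, -b-> u2, -c-> u3
  u1 = 0\{c} has moves stopped
  u2 = b.a.(rec X. (a.0 + (0 + 0))\{c} + b.b.a.X + c.(b.a.X + a.b.X)) has moves -b-> u4
  u3 = b.a.(rec X. (a.0 + (0 + 0))\{c} + b.b.a.X + c.(b.a.X + a.b.X)) + a.b.(rec X. (a.0 + (0 + 0))\{c} + b.b.a.X + c.(b.a.X + a.b.X)) has moves -a-> u5, -b-> u4
  u4 = a.(rec X. (a.0 + (0 + 0))\{c} + b.b.a.X + c.(b.a.X + a.b.X)) has moves -a-> u0
  u5 = b.(rec X. (a.0 + (0 + 0))\{c} + b.b.a.X + c.(b.a.X + a.b.X)) has moves -b-> u0
Reachable graph of Q (5 states):
  v0 = rec X. (c.0 + (0 + 0))\{c} + b.b.a.X + c.(b.a.X + a.b.X) has moves -b-> v1, -c-> v2
  v1 = b.a.(rec X. (c.0 + (0 + 0))\{c} + b.b.a.X + c.(b.a.X + a.b.X)) has moves -b-> v3
  v2 = b.a.(rec X. (c.0 + (0 + 0))\{c} + b.b.a.X + c.(b.a.X + a.b.X)) + a.b.(rec X. (c.0 + (0 + 0))\{c} + b.b.a.X + c.(b.a.X + a.b.X)) has moves -a-> v4, -b-> v3
  v3 = a.(rec X. (c.0 + (0 + 0))\{c} + b.b.a.X + c.(b.a.X + a.b.X)) has moves -a-> v0
  v4 = b.(rec X. (c.0 + (0 + 0))\{c} + b.b.a.X + c.(b.a.X + a.b.X)) has moves -b-> v0
Coarsest stable partition (strong bisimilarity classes):
  B0 = {u0}
  B1 = {u2}
  B2 = {u4}
  B3 = {u3}
  B4 = {u5}
  B5 = {u1}
  B6 = {v0}
  B7 = {v2}
  B8 = {v4}
  B9 = {v3}
  B10 = {v1}
u0 ∈ B0, v0 ∈ B6 → different blocks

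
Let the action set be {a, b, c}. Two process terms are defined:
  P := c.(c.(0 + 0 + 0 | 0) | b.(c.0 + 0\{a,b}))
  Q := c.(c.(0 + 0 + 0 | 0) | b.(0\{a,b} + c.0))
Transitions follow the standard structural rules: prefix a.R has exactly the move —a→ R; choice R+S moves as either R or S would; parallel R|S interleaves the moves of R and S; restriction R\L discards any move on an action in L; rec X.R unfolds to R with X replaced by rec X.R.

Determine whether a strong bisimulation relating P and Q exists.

bisimilar

P's transition system — 7 states:
  u0 = c.(c.(0 + 0 + 0 | 0) | b.(c.0 + 0\{a,b})) :: --c--▸ u1
  u1 = c.(0 + 0 + 0 | 0) | b.(c.0 + 0\{a,b}) :: --b--▸ u2, --c--▸ u3
  u2 = c.(0 + 0 + 0 | 0) | (c.0 + 0\{a,b}) :: --c--▸ u4, --c--▸ u5
  u3 = (0 + 0 + 0 | 0) | b.(c.0 + 0\{a,b}) :: --b--▸ u4
  u4 = (0 + 0 + 0 | 0) | (c.0 + 0\{a,b}) :: --c--▸ u6
  u5 = c.(0 + 0 + 0 | 0) | 0 :: --c--▸ u6
  u6 = (0 + 0 + 0 | 0) | 0 :: (no moves)
Q's transition system — 7 states:
  v0 = c.(c.(0 + 0 + 0 | 0) | b.(0\{a,b} + c.0)) :: --c--▸ v1
  v1 = c.(0 + 0 + 0 | 0) | b.(0\{a,b} + c.0) :: --b--▸ v2, --c--▸ v3
  v2 = c.(0 + 0 + 0 | 0) | (0\{a,b} + c.0) :: --c--▸ v4, --c--▸ v5
  v3 = (0 + 0 + 0 | 0) | b.(0\{a,b} + c.0) :: --b--▸ v4
  v4 = (0 + 0 + 0 | 0) | (0\{a,b} + c.0) :: --c--▸ v6
  v5 = c.(0 + 0 + 0 | 0) | 0 :: --c--▸ v6
  v6 = (0 + 0 + 0 | 0) | 0 :: (no moves)
Partition-refinement fixed point:
  B0 = {u0, v0}
  B1 = {u1, v1}
  B2 = {u3, v3}
  B3 = {u4, u5, v4, v5}
  B4 = {u6, v6}
  B5 = {u2, v2}
u0 ∈ B0, v0 ∈ B0 → same block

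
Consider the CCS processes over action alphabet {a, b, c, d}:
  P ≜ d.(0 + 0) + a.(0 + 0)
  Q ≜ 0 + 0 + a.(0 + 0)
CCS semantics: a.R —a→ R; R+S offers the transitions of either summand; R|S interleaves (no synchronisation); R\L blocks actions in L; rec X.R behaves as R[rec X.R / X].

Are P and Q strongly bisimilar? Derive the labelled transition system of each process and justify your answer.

P ≁ Q

P's transition system — 2 states:
  s0 = d.(0 + 0) + a.(0 + 0) ⊢ =a=> s1, =d=> s1
  s1 = 0 + 0 ⊢ (no moves)
Q's transition system — 2 states:
  t0 = 0 + 0 + a.(0 + 0) ⊢ =a=> t1
  t1 = 0 + 0 ⊢ (no moves)
Coarsest stable partition (strong bisimilarity classes):
  B0 = {s0}
  B1 = {s1, t1}
  B2 = {t0}
s0 ∈ B0, t0 ∈ B2 → different blocks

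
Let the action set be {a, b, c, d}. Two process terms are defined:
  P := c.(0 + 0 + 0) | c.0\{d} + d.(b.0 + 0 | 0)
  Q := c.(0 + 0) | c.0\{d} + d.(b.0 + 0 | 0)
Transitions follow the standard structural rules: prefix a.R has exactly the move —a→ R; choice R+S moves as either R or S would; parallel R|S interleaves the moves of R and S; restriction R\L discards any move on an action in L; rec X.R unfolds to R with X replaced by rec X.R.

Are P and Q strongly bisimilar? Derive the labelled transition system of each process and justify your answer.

P ~ Q

LTS(P): 6 reachable states
  m0 = c.(0 + 0 + 0) | c.0\{d} + d.(b.0 + 0 | 0) → ··c··> m1, ··c··> m2, ··d··> m3
  m1 = (0 + 0 + 0) | c.0\{d} → ··c··> m4
  m2 = c.(0 + 0 + 0) | 0\{d} → ··c··> m4
  m3 = b.0 + 0 | 0 → ··b··> m5
  m4 = (0 + 0 + 0) | 0\{d} → stopped
  m5 = 0 → stopped
LTS(Q): 6 reachable states
  n0 = c.(0 + 0) | c.0\{d} + d.(b.0 + 0 | 0) → ··c··> n1, ··c··> n2, ··d··> n3
  n1 = (0 + 0) | c.0\{d} → ··c··> n4
  n2 = c.(0 + 0) | 0\{d} → ··c··> n4
  n3 = b.0 + 0 | 0 → ··b··> n5
  n4 = (0 + 0) | 0\{d} → stopped
  n5 = 0 → stopped
Bisimilarity quotient blocks:
  B0 = {m0, n0}
  B1 = {m3, n3}
  B2 = {m4, m5, n4, n5}
  B3 = {m1, m2, n1, n2}
m0 ∈ B0, n0 ∈ B0 → same block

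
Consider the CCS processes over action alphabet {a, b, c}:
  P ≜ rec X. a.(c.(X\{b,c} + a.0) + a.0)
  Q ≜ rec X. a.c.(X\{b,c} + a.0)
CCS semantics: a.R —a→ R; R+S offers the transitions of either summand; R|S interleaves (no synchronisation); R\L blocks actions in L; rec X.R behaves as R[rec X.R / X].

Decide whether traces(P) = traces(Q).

LTS(P): 6 reachable states
  u0 = rec X. a.(c.(X\{b,c} + a.0) + a.0) → =a=> u1
  u1 = c.((rec X. a.(c.(X\{b,c} + a.0) + a.0))\{b,c} + a.0) + a.0 → =a=> u2, =c=> u3
  u2 = 0 → deadlocked
  u3 = (rec X. a.(c.(X\{b,c} + a.0) + a.0))\{b,c} + a.0 → =a=> u2, =a=> u4
  u4 = (c.((rec X. a.(c.(X\{b,c} + a.0) + a.0))\{b,c} + a.0) + a.0)\{b,c} → =a=> u5
  u5 = 0\{b,c} → deadlocked
LTS(Q): 5 reachable states
  v0 = rec X. a.c.(X\{b,c} + a.0) → =a=> v1
  v1 = c.((rec X. a.c.(X\{b,c} + a.0))\{b,c} + a.0) → =c=> v2
  v2 = (rec X. a.c.(X\{b,c} + a.0))\{b,c} + a.0 → =a=> v3, =a=> v4
  v3 = (c.((rec X. a.c.(X\{b,c} + a.0))\{b,c} + a.0))\{b,c} → deadlocked
  v4 = 0 → deadlocked
Run σ = ⟨aa⟩ on P: start {u0}
  after a @ step 1: {u1}
  after a @ step 2: {u2}
  — P admits the full trace.
Run σ = ⟨aa⟩ on Q: start {v0}
  after a @ step 1: {v1}
  after a @ step 2: ∅ (Q stuck)

traces(P) ≠ traces(Q) — witness ⟨aa⟩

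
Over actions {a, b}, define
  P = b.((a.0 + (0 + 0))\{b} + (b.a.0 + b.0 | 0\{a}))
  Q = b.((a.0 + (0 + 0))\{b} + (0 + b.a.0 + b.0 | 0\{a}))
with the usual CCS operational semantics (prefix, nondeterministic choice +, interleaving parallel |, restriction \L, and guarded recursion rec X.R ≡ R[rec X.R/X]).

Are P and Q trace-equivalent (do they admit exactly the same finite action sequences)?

Reachable graph of P (6 states):
  p0 = b.((a.0 + (0 + 0))\{b} + (b.a.0 + b.0 | 0\{a})) :: ··b··> p1
  p1 = (a.0 + (0 + 0))\{b} + (b.a.0 + b.0 | 0\{a}) :: ··a··> p2, ··b··> p3, ··b··> p4
  p2 = 0\{b} :: stopped
  p3 = 0 | 0\{a} :: stopped
  p4 = a.0 :: ··a··> p5
  p5 = 0 :: stopped
Reachable graph of Q (6 states):
  q0 = b.((a.0 + (0 + 0))\{b} + (0 + b.a.0 + b.0 | 0\{a})) :: ··b··> q1
  q1 = (a.0 + (0 + 0))\{b} + (0 + b.a.0 + b.0 | 0\{a}) :: ··a··> q2, ··b··> q3, ··b··> q4
  q2 = 0\{b} :: stopped
  q3 = 0 | 0\{a} :: stopped
  q4 = a.0 :: ··a··> q5
  q5 = 0 :: stopped
Coarsest stable partition (strong bisimilarity classes):
  B0 = {p0, q0}
  B1 = {p1, q1}
  B2 = {p4, q4}
  B3 = {p2, p3, p5, q2, q3, q5}
p0 ∈ B0, q0 ∈ B0 → same block
Bisimilar ⇒ trace-equivalent.

traces(P) = traces(Q)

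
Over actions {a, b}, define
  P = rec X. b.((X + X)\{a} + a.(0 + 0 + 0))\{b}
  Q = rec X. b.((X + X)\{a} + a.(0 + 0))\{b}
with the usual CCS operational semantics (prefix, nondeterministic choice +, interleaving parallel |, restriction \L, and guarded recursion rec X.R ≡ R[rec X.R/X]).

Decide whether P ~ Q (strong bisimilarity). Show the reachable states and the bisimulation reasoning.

Reachable graph of P (3 states):
  m0 = rec X. b.((X + X)\{a} + a.(0 + 0 + 0))\{b} has moves --b--▸ m1
  m1 = (((rec X. b.((X + X)\{a} + a.(0 + 0 + 0))\{b}) + (rec X. b.((X + X)\{a} + a.(0 + 0 + 0))\{b}))\{a} + a.(0 + 0 + 0))\{b} has moves --a--▸ m2
  m2 = (0 + 0 + 0)\{b} has moves stopped
Reachable graph of Q (3 states):
  n0 = rec X. b.((X + X)\{a} + a.(0 + 0))\{b} has moves --b--▸ n1
  n1 = (((rec X. b.((X + X)\{a} + a.(0 + 0))\{b}) + (rec X. b.((X + X)\{a} + a.(0 + 0))\{b}))\{a} + a.(0 + 0))\{b} has moves --a--▸ n2
  n2 = (0 + 0)\{b} has moves stopped
Partition-refinement fixed point:
  B0 = {m0, n0}
  B1 = {m1, n1}
  B2 = {m2, n2}
m0 ∈ B0, n0 ∈ B0 → same block

P ~ Q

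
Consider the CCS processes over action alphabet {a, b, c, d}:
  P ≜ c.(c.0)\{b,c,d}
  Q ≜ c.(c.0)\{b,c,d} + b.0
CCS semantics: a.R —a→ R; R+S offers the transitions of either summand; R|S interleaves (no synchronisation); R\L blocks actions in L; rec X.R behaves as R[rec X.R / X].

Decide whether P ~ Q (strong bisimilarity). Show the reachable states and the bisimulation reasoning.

LTS(P): 2 reachable states
  u0 = c.(c.0)\{b,c,d} → =c=> u1
  u1 = (c.0)\{b,c,d} → ∅
LTS(Q): 3 reachable states
  v0 = c.(c.0)\{b,c,d} + b.0 → =b=> v1, =c=> v2
  v1 = 0 → ∅
  v2 = (c.0)\{b,c,d} → ∅
Bisimilarity quotient blocks:
  B0 = {u0}
  B1 = {u1, v1, v2}
  B2 = {v0}
u0 ∈ B0, v0 ∈ B2 → different blocks

not bisimilar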